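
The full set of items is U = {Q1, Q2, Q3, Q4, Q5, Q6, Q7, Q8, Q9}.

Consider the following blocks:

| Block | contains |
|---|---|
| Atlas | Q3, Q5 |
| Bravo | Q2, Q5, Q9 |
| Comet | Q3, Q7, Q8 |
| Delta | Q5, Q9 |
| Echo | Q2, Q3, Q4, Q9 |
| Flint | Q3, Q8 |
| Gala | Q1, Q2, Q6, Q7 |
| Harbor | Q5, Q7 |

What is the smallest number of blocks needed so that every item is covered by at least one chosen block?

4

Take {Comet, Echo, Gala, Harbor}. Their union is {Q1, Q2, Q3, Q4, Q5, Q6, Q7, Q8, Q9}, which is all 9 items.
No 3 of the 8 blocks cover everything (all 56 combinations miss at least one item), so 4 is optimal.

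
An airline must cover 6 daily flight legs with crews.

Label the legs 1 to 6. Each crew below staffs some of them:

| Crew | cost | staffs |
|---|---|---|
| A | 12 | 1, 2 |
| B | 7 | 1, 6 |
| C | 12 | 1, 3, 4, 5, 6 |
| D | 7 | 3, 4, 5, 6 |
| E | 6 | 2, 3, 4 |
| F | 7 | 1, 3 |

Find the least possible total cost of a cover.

18

C, E together cover every leg (C ∪ E = {1, 2, 3, 4, 5, 6}); total cost 12 + 6 = 18.
The greedy pick D, A costs 19; no covering selection beats 18.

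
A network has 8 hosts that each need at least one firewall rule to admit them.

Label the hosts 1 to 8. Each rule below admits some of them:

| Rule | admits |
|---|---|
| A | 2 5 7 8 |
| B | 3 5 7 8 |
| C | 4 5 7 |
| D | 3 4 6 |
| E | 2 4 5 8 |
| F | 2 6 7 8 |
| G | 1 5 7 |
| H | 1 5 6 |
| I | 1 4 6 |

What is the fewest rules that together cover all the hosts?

3

D and F and H together: D ∪ F ∪ H = {1, 2, 3, 4, 5, 6, 7, 8} — every host is covered.
No 2 of the 9 rules cover everything (all 36 combinations miss at least one host), so 3 is optimal.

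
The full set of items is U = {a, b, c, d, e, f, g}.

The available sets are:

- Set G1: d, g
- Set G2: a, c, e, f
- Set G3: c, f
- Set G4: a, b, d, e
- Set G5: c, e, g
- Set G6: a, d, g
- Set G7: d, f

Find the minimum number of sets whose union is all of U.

G1, G2, and G4 cover everything between them: the union {a, b, c, d, e, f, g} is all of U.
Only G4 contains b, so G4 is forced; the remaining 3 items need at least 2 more sets (each remaining set adds at most 2) — so at least 3 sets are needed, and 3 is optimal.

3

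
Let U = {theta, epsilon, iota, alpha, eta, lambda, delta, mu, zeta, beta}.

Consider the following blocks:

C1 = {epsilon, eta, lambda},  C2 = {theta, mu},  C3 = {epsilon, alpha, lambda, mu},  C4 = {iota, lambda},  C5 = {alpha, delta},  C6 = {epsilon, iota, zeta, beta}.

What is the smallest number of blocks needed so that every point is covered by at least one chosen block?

Take {C1, C2, C5, C6}. Their union is {theta, epsilon, iota, alpha, eta, lambda, delta, mu, zeta, beta}, which is all 10 points.
Only C1 contains eta, so C1 is forced; the remaining 7 points need at least 3 more blocks (each remaining block adds at most 3) — so at least 4 blocks are needed, and 4 is optimal.

4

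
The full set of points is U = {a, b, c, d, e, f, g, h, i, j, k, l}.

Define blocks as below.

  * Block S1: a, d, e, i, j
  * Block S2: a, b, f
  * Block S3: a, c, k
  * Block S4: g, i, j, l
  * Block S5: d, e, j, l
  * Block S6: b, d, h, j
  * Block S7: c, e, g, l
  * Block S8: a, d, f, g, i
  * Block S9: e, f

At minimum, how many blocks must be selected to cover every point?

S3 and S6 and S7 and S8 together: S3 ∪ S6 ∪ S7 ∪ S8 = {a, b, c, d, e, f, g, h, i, j, k, l} — every point is covered.
Only S3 contains k, so S3 is forced; the remaining 9 points need at least 3 more blocks (each remaining block adds at most 4) — so at least 4 blocks are needed, and 4 is optimal.

4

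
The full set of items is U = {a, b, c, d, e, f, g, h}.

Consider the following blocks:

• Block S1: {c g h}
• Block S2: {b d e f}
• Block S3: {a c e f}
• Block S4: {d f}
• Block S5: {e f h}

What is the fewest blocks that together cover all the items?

3

S1 and S2 and S3 together: S1 ∪ S2 ∪ S3 = {a, b, c, d, e, f, g, h} — every item is covered.
Only S3 contains a, so S3 is forced; the remaining 4 items need at least 2 more blocks (each remaining block adds at most 2) — so at least 3 blocks are needed, and 3 is optimal.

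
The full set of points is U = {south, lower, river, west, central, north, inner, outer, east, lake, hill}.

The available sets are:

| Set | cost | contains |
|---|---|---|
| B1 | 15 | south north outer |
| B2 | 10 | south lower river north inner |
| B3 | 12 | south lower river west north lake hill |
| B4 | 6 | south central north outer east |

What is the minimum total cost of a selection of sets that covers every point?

B2, B3, B4 together cover every point (B2 ∪ B3 ∪ B4 = {south, lower, river, west, central, north, inner, outer, east, lake, hill}); total cost 10 + 12 + 6 = 28.
No covering selection has total cost below 28.

28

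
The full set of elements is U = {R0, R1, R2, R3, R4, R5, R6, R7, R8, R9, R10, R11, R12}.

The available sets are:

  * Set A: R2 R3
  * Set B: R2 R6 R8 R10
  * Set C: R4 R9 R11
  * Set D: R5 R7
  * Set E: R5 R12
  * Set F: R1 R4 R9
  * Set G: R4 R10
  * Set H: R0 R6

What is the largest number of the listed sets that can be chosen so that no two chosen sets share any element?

A, C, D, H are pairwise disjoint (A={R2,R3}; C={R4,R9,R11}; D={R5,R7}; H={R0,R6}).
Every remaining set overlaps one of these, and no 5 of the listed sets are pairwise disjoint, so 4 is the maximum.

4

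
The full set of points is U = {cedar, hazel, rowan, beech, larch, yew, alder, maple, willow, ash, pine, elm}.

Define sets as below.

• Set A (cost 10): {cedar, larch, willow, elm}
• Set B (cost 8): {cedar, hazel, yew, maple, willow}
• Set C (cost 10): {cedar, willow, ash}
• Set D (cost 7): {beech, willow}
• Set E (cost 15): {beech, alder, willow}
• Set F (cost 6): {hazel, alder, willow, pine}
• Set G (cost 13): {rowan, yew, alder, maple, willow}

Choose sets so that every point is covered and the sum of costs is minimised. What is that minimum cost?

A, C, D, F, G together cover every point (A ∪ C ∪ D ∪ F ∪ G = {cedar, hazel, rowan, beech, larch, yew, alder, maple, willow, ash, pine, elm}); total cost 10 + 10 + 7 + 6 + 13 = 46.
The greedy pick F, B, A, D, C, G costs 54; no covering selection beats 46.

46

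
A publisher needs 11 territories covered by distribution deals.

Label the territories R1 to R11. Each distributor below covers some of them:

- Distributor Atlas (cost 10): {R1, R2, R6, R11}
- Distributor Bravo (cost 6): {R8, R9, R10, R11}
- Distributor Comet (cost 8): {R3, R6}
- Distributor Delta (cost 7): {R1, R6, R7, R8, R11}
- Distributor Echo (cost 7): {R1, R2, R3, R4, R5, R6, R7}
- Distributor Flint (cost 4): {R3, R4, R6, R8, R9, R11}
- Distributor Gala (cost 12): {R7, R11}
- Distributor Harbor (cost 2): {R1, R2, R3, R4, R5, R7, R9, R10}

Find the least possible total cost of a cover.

Flint, Harbor together cover every territory (Flint ∪ Harbor = {R1, R2, R3, R4, R5, R6, R7, R8, R9, R10, R11}); total cost 4 + 2 = 6.
No covering selection has total cost below 6.

6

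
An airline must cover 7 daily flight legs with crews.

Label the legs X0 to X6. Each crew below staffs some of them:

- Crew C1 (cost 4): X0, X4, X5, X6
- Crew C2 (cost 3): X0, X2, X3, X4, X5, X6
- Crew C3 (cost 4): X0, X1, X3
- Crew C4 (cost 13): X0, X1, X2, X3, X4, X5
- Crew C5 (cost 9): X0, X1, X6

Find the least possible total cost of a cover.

7

C2, C3 together cover every leg (C2 ∪ C3 = {X0, X1, X2, X3, X4, X5, X6}); total cost 3 + 4 = 7.
No covering selection has total cost below 7.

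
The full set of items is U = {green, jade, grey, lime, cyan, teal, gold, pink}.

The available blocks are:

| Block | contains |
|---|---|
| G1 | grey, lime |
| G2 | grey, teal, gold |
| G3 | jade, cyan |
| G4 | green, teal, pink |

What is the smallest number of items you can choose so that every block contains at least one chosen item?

3

H = {grey, cyan, pink} meets every block (each contains at least one member of H), and |H| = 3.
The blocks G1, G3, G4 are pairwise disjoint, so any hitting set needs a separate item for each — at least 3. Hence 3 is optimal.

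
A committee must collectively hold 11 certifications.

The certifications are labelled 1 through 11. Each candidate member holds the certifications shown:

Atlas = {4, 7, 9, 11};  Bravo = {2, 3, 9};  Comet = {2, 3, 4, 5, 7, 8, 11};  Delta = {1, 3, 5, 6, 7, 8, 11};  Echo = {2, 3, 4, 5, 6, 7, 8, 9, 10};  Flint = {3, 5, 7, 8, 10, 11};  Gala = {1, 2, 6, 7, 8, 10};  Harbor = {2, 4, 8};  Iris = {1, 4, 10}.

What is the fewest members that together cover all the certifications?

2

Delta and Echo together: Delta ∪ Echo = {1, 2, 3, 4, 5, 6, 7, 8, 9, 10, 11} — every certification is covered.
No single member has all 11 certifications (the largest, Echo, has 9), so 2 is optimal.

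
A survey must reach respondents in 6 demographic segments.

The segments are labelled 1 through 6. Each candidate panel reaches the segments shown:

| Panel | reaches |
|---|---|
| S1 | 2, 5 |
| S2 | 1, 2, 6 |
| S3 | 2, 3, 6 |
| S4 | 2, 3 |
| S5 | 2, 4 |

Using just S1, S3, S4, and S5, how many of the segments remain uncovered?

Union of S1, S3, S4, S5 = {2, 3, 4, 5, 6}.
Not covered: 1 — 1 segment.

1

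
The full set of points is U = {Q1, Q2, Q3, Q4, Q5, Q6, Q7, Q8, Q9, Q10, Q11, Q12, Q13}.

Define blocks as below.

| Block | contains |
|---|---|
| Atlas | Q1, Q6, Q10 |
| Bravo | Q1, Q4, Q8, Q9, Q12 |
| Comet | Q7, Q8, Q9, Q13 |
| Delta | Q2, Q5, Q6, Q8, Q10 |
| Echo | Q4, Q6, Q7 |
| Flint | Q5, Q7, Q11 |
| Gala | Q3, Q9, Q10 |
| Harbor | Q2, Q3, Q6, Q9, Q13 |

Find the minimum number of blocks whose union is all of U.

Bravo, Flint, Gala, and Harbor cover everything between them: the union {Q1, Q2, Q3, Q4, Q5, Q6, Q7, Q8, Q9, Q10, Q11, Q12, Q13} is all of U.
No 3 of the 8 blocks cover everything (all 56 combinations miss at least one point), so 4 is optimal.

4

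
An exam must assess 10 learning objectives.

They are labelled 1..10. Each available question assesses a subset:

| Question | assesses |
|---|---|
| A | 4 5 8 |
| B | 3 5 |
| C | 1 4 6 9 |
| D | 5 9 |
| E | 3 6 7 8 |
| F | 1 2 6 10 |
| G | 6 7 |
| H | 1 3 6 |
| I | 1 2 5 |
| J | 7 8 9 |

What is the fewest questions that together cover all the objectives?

4

Take {A, B, F, J}. Their union is {1, 2, 3, 4, 5, 6, 7, 8, 9, 10}, which is all 10 objectives.
No 3 of the 10 questions cover everything (all 120 combinations miss at least one objective), so 4 is optimal.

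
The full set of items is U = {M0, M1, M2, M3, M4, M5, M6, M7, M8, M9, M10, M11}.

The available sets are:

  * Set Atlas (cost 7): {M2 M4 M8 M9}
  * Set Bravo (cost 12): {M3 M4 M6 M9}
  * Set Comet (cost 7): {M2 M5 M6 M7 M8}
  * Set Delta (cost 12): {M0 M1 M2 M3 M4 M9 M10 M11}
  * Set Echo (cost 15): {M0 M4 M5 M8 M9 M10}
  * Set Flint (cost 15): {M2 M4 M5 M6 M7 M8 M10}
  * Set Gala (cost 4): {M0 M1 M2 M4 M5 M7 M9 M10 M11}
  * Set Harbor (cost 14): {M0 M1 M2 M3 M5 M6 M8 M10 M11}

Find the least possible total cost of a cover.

18

Gala, Harbor together cover every item (Gala ∪ Harbor = {M0, M1, M2, M3, M4, M5, M6, M7, M8, M9, M10, M11}); total cost 4 + 14 = 18.
The greedy pick Gala, Comet, Bravo costs 23; no covering selection beats 18.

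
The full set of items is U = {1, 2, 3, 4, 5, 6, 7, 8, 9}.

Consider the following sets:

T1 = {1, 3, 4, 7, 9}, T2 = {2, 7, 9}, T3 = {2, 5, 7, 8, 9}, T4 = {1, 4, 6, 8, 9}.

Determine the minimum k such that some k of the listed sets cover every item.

3

T1 and T3 and T4 together: T1 ∪ T3 ∪ T4 = {1, 2, 3, 4, 5, 6, 7, 8, 9} — every item is covered.
Only T1 contains 3, so T1 is forced; the remaining 4 items need at least 2 more sets (each remaining set adds at most 3) — so at least 3 sets are needed, and 3 is optimal.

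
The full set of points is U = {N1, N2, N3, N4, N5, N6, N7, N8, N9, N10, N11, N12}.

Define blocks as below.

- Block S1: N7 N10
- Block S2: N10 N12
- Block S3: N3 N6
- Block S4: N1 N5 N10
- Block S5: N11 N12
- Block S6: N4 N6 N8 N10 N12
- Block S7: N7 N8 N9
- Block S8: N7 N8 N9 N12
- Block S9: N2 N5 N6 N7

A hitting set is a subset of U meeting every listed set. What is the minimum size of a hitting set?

Take H = {N3, N7, N10, N11}. Each listed block contains at least one of these, so H is a hitting set of size 4.
The blocks S3, S4, S5, S7 are pairwise disjoint, so any hitting set needs a separate point for each — at least 4. Hence 4 is optimal.

4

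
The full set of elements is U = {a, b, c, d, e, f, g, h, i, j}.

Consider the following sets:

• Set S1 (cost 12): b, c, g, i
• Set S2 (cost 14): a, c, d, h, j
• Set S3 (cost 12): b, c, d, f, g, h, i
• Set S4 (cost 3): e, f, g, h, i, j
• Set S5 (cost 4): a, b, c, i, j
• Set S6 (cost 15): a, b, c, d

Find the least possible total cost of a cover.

S4, S6 together cover every element (S4 ∪ S6 = {a, b, c, d, e, f, g, h, i, j}); total cost 3 + 15 = 18.
The greedy pick S4, S5, S3 costs 19; no covering selection beats 18.

18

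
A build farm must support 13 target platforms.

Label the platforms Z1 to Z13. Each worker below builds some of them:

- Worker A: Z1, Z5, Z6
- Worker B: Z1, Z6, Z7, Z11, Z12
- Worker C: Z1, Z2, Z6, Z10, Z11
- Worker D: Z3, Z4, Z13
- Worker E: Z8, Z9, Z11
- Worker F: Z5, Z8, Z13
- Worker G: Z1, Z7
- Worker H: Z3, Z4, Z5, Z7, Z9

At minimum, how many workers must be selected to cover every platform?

4

Take {B, C, F, H}. Their union is {Z1, Z2, Z3, Z4, Z5, Z6, Z7, Z8, Z9, Z10, Z11, Z12, Z13}, which is all 13 platforms.
No 3 of the 8 workers cover everything (all 56 combinations miss at least one platform), so 4 is optimal.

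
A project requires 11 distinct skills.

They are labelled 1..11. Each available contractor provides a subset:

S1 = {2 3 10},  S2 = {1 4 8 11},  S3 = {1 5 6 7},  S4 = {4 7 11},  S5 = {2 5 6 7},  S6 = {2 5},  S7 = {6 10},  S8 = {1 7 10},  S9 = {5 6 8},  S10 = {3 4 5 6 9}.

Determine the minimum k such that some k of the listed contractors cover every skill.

Take {S1, S2, S8, S10}. Their union is {1, 2, 3, 4, 5, 6, 7, 8, 9, 10, 11}, which is all 11 skills.
No 3 of the 10 contractors cover everything (all 120 combinations miss at least one skill), so 4 is optimal.

4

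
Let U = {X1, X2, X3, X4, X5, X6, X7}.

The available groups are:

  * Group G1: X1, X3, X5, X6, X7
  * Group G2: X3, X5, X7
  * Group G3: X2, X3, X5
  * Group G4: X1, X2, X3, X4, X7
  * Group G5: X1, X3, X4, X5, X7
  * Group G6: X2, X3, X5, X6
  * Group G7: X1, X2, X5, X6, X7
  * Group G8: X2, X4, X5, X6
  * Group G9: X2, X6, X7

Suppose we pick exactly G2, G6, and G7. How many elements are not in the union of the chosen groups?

Union of G2, G6, G7 = {X1, X2, X3, X5, X6, X7}.
Not covered: X4 — 1 element.

1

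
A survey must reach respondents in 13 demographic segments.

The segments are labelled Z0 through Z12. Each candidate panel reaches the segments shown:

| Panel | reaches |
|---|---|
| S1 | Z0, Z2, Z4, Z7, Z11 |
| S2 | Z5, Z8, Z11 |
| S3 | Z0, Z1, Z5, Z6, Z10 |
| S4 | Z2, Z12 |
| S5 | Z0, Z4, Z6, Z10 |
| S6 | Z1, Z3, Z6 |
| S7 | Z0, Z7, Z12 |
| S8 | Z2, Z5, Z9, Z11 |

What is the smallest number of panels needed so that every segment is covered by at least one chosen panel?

5

Take {S2, S5, S6, S7, S8}. Their union is {Z0, Z1, Z2, Z3, Z4, Z5, Z6, Z7, Z8, Z9, Z10, Z11, Z12}, which is all 13 segments.
No 4 of the 8 panels cover everything (all 70 combinations miss at least one segment), so 5 is optimal.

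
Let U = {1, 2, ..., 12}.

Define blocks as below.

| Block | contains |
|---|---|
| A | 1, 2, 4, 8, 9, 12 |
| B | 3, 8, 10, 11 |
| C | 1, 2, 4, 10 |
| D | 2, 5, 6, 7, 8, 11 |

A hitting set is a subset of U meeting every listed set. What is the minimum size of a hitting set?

2

Take H = {2, 11}. Each listed block contains at least one of these, so H is a hitting set of size 2.
No single item lies in every block, so at least 2 are needed and 2 is optimal.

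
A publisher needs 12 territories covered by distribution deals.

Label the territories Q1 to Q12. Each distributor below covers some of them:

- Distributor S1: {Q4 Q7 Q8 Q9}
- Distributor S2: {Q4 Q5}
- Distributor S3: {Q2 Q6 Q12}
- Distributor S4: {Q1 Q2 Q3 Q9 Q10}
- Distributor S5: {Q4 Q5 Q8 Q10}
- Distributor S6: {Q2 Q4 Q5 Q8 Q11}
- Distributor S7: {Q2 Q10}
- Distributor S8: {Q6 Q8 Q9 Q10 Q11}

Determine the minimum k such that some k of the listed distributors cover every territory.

4

Take {S1, S3, S4, S6}. Their union is {Q1, Q2, Q3, Q4, Q5, Q6, Q7, Q8, Q9, Q10, Q11, Q12}, which is all 12 territories.
Only S3 contains Q12, so S3 is forced; the remaining 9 territories need at least 3 more distributors (each remaining distributor adds at most 4) — so at least 4 distributors are needed, and 4 is optimal.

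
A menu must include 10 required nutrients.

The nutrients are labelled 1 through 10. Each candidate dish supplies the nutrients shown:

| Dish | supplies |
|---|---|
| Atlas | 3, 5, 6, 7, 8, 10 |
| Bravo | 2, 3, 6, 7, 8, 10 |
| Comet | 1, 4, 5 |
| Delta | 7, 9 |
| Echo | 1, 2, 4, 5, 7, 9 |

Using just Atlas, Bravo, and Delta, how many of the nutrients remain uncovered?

Union of Atlas, Bravo, Delta = {2, 3, 5, 6, 7, 8, 9, 10}.
Not covered: 1, 4 — 2 nutrients.

2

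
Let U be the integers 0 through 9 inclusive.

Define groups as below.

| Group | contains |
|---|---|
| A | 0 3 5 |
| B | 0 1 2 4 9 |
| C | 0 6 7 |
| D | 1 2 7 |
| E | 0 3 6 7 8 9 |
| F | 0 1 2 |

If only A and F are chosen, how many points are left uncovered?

Union of A, F = {0, 1, 2, 3, 5}.
Not covered: 4, 6, 7, 8, 9 — 5 points.

5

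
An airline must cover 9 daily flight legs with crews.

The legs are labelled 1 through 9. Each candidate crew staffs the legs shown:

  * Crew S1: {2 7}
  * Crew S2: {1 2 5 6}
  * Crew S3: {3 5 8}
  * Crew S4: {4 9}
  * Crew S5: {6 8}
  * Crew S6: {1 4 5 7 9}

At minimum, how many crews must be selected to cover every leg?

Take {S2, S3, S6}. Their union is {1, 2, 3, 4, 5, 6, 7, 8, 9}, which is all 9 legs.
Only S3 contains 3, so S3 is forced; the remaining 6 legs need at least 2 more crews (each remaining crew adds at most 4) — so at least 3 crews are needed, and 3 is optimal.

3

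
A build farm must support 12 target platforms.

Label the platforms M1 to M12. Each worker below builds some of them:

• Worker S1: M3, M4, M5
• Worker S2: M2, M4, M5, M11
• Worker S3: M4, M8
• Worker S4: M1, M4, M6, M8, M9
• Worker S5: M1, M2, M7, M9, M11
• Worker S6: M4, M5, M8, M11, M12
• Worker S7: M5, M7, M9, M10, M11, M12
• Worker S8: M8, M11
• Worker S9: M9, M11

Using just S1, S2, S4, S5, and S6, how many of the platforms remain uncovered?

1

Union of S1, S2, S4, S5, S6 = {M1, M2, M3, M4, M5, M6, M7, M8, M9, M11, M12}.
Not covered: M10 — 1 platform.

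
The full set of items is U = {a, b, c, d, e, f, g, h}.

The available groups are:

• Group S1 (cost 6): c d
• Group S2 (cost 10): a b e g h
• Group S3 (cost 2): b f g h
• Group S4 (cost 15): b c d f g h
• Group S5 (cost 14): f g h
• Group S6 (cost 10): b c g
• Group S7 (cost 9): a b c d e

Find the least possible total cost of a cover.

S3, S7 together cover every item (S3 ∪ S7 = {a, b, c, d, e, f, g, h}); total cost 2 + 9 = 11.
No covering selection has total cost below 11.

11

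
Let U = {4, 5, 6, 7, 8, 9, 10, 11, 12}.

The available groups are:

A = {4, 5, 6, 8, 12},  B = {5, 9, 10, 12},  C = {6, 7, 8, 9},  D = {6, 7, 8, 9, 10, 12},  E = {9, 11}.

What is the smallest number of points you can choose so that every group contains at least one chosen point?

2

Take H = {8, 9}. Each listed group contains at least one of these, so H is a hitting set of size 2.
The groups A, E are pairwise disjoint, so any hitting set needs a separate point for each — at least 2. Hence 2 is optimal.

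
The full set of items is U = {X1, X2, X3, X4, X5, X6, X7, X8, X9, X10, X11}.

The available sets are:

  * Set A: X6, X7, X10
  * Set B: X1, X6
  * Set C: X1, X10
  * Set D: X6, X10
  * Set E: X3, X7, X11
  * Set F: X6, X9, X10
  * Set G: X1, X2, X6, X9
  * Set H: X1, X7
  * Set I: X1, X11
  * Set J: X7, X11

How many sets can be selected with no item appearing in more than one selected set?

D, H are pairwise disjoint (D={X6,X10}; H={X1,X7}).
Every remaining set overlaps one of these, and no 3 of the listed sets are pairwise disjoint, so 2 is the maximum.

2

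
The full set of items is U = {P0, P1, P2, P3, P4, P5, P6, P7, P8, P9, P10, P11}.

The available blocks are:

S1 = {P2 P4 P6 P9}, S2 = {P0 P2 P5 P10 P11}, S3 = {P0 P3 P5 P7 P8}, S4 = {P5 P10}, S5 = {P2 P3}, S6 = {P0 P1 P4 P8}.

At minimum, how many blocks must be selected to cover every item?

4

Take {S1, S2, S3, S6}. Their union is {P0, P1, P2, P3, P4, P5, P6, P7, P8, P9, P10, P11}, which is all 12 items.
Only S2 contains P11, so S2 is forced; the remaining 7 items need at least 3 more blocks (each remaining block adds at most 3) — so at least 4 blocks are needed, and 4 is optimal.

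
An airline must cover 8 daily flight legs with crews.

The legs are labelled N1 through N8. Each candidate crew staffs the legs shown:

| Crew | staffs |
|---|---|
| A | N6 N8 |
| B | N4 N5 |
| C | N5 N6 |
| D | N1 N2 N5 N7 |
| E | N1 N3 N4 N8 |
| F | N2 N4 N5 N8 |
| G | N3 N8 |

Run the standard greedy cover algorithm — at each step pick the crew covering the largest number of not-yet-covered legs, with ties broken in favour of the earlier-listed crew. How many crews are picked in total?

Greedy: pick D (covers 4 new) → pick E (covers 3 new) → pick A (covers 1 new). Total picks: 3.

3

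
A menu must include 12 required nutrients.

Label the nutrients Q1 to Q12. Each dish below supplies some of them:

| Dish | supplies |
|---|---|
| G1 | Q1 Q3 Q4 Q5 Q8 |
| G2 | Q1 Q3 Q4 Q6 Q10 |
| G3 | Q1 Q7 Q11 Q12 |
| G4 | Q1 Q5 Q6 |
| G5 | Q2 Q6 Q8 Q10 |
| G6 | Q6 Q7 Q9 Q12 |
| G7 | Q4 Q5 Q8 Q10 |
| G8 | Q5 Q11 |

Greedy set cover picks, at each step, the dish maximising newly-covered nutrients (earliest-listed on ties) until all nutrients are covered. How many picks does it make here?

Greedy: pick G1 (covers 5 new) → pick G6 (covers 4 new) → pick G5 (covers 2 new) → pick G3 (covers 1 new). Total picks: 4.

4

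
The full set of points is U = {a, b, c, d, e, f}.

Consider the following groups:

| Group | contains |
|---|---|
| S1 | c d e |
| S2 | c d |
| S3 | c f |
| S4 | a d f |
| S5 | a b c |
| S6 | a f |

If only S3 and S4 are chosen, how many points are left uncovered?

Union of S3, S4 = {a, c, d, f}.
Not covered: b, e — 2 points.

2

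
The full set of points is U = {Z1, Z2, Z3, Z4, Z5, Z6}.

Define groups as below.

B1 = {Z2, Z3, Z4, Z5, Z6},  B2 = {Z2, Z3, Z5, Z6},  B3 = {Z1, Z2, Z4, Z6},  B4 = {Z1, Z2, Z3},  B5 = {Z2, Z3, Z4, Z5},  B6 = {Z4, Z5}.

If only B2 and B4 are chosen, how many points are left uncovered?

Union of B2, B4 = {Z1, Z2, Z3, Z5, Z6}.
Not covered: Z4 — 1 point.

1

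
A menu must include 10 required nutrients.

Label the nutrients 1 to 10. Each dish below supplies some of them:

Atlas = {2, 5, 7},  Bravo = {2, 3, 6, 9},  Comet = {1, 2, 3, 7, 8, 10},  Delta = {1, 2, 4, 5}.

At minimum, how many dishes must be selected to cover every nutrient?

3

Bravo and Comet and Delta together: Bravo ∪ Comet ∪ Delta = {1, 2, 3, 4, 5, 6, 7, 8, 9, 10} — every nutrient is covered.
Only Delta contains 4, so Delta is forced; the remaining 6 nutrients need at least 2 more dishes (each remaining dish adds at most 4) — so at least 3 dishes are needed, and 3 is optimal.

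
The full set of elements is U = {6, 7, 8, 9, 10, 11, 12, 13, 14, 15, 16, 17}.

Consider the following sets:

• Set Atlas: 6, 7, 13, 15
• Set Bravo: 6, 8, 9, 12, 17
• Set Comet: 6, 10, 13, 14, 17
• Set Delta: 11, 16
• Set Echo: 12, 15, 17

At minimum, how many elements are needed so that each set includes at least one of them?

3

The 3 elements {6, 15, 16} hit every set.
No choice of 2 elements meets every set, so 3 is the minimum.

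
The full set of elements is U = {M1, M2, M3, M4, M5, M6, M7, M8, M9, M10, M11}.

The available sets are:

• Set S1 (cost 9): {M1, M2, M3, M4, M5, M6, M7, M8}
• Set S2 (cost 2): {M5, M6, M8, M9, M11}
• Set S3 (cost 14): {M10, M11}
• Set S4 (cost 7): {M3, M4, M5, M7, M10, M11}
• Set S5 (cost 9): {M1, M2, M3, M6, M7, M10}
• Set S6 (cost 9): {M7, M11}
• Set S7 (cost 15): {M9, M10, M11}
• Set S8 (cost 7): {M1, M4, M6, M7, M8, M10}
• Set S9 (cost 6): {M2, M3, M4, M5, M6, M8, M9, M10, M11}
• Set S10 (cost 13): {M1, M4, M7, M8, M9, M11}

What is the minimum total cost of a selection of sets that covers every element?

13

S8, S9 together cover every element (S8 ∪ S9 = {M1, M2, M3, M4, M5, M6, M7, M8, M9, M10, M11}); total cost 7 + 6 = 13.
The greedy pick S2, S9, S8 costs 15; no covering selection beats 13.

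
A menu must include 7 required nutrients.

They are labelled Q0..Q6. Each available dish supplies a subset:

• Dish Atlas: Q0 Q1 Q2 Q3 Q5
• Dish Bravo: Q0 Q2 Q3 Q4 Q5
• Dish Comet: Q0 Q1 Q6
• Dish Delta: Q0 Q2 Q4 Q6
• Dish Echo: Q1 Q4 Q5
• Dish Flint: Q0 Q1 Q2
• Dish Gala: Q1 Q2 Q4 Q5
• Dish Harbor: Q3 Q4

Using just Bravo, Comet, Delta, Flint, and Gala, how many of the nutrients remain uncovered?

0

Union of Bravo, Comet, Delta, Flint, Gala = {Q0, Q1, Q2, Q3, Q4, Q5, Q6} — that's every nutrient, so 0 are uncovered.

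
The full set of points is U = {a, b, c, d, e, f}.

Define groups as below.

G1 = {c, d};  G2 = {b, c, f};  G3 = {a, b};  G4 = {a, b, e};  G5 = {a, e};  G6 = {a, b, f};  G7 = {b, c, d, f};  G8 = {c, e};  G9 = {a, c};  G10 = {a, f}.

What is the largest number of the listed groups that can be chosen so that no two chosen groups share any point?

2

G1, G6 are pairwise disjoint (G1={c,d}; G6={a,b,f}).
Every remaining group overlaps one of these, and no 3 of the listed groups are pairwise disjoint, so 2 is the maximum.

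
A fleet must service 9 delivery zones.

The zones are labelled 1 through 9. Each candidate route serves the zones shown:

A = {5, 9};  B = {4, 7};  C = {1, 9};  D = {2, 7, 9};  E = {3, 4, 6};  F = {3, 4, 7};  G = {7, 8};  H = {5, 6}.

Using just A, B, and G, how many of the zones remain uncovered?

Union of A, B, G = {4, 5, 7, 8, 9}.
Not covered: 1, 2, 3, 6 — 4 zones.

4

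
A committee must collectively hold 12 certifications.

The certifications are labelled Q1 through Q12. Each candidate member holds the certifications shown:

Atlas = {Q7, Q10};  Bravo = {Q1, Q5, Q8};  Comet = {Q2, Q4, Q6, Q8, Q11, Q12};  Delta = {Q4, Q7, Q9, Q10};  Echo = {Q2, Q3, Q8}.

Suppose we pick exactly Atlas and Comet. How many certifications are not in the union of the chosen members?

Union of Atlas, Comet = {Q2, Q4, Q6, Q7, Q8, Q10, Q11, Q12}.
Not covered: Q1, Q3, Q5, Q9 — 4 certifications.

4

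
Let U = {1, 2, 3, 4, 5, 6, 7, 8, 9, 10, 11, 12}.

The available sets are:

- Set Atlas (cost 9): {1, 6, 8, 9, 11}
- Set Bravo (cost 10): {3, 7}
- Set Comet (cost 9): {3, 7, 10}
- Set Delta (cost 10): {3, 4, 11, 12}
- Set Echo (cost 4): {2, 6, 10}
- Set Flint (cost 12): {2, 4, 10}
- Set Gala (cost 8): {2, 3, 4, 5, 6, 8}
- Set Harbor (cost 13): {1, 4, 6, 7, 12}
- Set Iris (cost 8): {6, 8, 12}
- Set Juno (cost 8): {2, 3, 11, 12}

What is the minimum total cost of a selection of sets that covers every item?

Atlas, Echo, Gala, Harbor together cover every item (Atlas ∪ Echo ∪ Gala ∪ Harbor = {1, 2, 3, 4, 5, 6, 7, 8, 9, 10, 11, 12}); total cost 9 + 4 + 8 + 13 = 34.
No covering selection has total cost below 34.

34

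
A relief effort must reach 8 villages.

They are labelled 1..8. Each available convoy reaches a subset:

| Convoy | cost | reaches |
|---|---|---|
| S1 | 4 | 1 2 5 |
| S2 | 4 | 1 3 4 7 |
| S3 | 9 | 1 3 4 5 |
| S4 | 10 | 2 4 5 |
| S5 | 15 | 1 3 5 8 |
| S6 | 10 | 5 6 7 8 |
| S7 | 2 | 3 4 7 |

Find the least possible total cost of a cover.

S1, S6, S7 together cover every village (S1 ∪ S6 ∪ S7 = {1, 2, 3, 4, 5, 6, 7, 8}); total cost 4 + 10 + 2 = 16.
No covering selection has total cost below 16.

16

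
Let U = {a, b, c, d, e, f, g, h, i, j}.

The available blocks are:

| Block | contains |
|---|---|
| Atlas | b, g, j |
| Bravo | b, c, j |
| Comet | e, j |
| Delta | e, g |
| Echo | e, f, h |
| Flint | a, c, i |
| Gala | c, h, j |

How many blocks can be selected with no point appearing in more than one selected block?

Atlas, Echo, Flint are pairwise disjoint (Atlas={b,g,j}; Echo={e,f,h}; Flint={a,c,i}).
Every remaining block overlaps one of these, and no 4 of the listed blocks are pairwise disjoint, so 3 is the maximum.

3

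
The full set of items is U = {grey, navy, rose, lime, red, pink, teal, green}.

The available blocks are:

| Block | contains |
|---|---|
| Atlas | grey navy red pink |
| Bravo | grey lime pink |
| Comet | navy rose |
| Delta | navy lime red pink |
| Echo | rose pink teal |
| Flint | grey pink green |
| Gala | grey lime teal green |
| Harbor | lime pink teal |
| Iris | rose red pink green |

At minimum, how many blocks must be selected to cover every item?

Delta and Echo and Gala together: Delta ∪ Echo ∪ Gala = {grey, navy, rose, lime, red, pink, teal, green} — every item is covered.
No 2 of the 9 blocks cover everything (all 36 combinations miss at least one item), so 3 is optimal.

3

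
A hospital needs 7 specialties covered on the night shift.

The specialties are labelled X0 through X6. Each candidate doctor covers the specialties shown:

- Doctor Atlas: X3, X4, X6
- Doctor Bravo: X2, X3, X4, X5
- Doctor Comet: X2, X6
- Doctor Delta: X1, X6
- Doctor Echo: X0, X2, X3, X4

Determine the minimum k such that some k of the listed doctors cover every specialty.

3

Bravo and Delta and Echo together: Bravo ∪ Delta ∪ Echo = {X0, X1, X2, X3, X4, X5, X6} — every specialty is covered.
Only Echo contains X0, so Echo is forced; the remaining 3 specialties need at least 2 more doctors (each remaining doctor adds at most 2) — so at least 3 doctors are needed, and 3 is optimal.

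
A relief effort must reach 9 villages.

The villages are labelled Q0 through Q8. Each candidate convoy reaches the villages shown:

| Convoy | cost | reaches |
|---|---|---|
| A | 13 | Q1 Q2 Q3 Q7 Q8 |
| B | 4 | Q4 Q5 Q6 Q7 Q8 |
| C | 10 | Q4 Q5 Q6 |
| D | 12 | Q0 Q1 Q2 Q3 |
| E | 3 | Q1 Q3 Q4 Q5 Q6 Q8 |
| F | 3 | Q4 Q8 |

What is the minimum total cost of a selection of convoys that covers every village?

B, D together cover every village (B ∪ D = {Q0, Q1, Q2, Q3, Q4, Q5, Q6, Q7, Q8}); total cost 4 + 12 = 16.
The greedy pick E, B, D costs 19; no covering selection beats 16.

16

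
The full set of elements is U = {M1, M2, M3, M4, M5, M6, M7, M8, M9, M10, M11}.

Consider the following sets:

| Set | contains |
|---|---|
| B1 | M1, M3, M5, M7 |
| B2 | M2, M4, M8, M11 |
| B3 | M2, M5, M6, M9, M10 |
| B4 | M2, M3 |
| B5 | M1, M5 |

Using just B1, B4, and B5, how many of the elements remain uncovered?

6

Union of B1, B4, B5 = {M1, M2, M3, M5, M7}.
Not covered: M4, M6, M8, M9, M10, M11 — 6 elements.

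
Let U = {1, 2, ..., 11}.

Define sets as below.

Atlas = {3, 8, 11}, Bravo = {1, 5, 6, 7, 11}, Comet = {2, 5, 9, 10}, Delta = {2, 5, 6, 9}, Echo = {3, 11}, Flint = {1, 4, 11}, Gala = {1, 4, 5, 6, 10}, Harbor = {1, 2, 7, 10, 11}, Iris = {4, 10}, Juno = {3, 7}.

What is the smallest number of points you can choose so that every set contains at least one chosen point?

Take H = {3, 4, 9, 11}. Each listed set contains at least one of these, so H is a hitting set of size 4.
No choice of 3 points meets every set, so 4 is the minimum.

4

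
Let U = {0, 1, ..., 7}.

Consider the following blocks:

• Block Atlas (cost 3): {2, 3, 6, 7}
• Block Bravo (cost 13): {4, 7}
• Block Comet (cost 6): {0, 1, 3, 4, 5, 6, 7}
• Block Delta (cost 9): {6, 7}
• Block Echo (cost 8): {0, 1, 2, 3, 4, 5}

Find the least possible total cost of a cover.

Atlas, Comet together cover every point (Atlas ∪ Comet = {0, 1, 2, 3, 4, 5, 6, 7}); total cost 3 + 6 = 9.
No covering selection has total cost below 9.

9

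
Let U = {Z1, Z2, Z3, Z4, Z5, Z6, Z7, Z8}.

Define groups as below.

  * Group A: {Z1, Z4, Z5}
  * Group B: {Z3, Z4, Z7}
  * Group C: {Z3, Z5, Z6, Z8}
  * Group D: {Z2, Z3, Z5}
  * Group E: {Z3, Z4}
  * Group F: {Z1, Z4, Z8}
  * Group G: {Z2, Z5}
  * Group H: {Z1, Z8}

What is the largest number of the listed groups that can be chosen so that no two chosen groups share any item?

E, G, H are pairwise disjoint (E={Z3,Z4}; G={Z2,Z5}; H={Z1,Z8}).
Every remaining group overlaps one of these, and no 4 of the listed groups are pairwise disjoint, so 3 is the maximum.

3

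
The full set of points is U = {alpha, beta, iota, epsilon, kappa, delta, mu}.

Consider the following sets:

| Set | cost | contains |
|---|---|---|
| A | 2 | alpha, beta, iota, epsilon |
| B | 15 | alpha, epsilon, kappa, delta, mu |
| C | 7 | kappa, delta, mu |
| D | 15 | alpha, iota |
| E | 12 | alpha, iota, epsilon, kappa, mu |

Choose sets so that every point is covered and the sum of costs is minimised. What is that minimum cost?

9

A, C together cover every point (A ∪ C = {alpha, beta, iota, epsilon, kappa, delta, mu}); total cost 2 + 7 = 9.
No covering selection has total cost below 9.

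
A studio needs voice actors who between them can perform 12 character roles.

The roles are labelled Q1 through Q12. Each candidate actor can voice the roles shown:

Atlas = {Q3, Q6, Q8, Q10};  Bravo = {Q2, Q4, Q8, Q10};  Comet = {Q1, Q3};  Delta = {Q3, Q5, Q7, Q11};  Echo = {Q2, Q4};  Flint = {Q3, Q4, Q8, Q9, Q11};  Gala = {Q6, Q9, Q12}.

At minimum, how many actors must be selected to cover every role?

Take {Bravo, Comet, Delta, Gala}. Their union is {Q1, Q2, Q3, Q4, Q5, Q6, Q7, Q8, Q9, Q10, Q11, Q12}, which is all 12 roles.
Only Comet contains Q1, so Comet is forced; the remaining 10 roles need at least 3 more actors (each remaining actor adds at most 4) — so at least 4 actors are needed, and 4 is optimal.

4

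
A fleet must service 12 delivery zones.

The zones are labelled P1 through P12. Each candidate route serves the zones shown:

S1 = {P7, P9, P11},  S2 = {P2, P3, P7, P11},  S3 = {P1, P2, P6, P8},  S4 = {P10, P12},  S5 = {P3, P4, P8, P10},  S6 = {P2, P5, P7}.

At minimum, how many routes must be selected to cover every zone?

5

S1 and S3 and S4 and S5 and S6 together: S1 ∪ S3 ∪ S4 ∪ S5 ∪ S6 = {P1, P2, P3, P4, P5, P6, P7, P8, P9, P10, P11, P12} — every zone is covered.
No 4 of the 6 routes cover everything (all 15 combinations miss at least one zone), so 5 is optimal.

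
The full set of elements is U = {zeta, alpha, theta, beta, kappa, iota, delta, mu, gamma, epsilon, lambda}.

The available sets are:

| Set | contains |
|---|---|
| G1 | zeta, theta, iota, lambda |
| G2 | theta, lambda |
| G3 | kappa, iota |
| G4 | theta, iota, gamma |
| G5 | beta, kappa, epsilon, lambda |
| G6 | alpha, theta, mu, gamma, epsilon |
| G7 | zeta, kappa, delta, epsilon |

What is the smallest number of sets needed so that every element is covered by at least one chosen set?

Take {G3, G5, G6, G7}. Their union is {zeta, alpha, theta, beta, kappa, iota, delta, mu, gamma, epsilon, lambda}, which is all 11 elements.
No 3 of the 7 sets cover everything (all 35 combinations miss at least one element), so 4 is optimal.

4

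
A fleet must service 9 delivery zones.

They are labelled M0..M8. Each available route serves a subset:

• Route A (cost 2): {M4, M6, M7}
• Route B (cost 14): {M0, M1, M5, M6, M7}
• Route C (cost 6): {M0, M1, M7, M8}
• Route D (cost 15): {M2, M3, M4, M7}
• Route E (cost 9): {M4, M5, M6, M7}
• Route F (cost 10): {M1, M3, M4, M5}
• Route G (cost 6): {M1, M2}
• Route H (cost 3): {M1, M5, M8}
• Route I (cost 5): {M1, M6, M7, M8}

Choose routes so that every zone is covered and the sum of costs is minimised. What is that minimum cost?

A, C, F, G together cover every zone (A ∪ C ∪ F ∪ G = {M0, M1, M2, M3, M4, M5, M6, M7, M8}); total cost 2 + 6 + 10 + 6 = 24.
The greedy pick A, H, C, G, F costs 27; no covering selection beats 24.

24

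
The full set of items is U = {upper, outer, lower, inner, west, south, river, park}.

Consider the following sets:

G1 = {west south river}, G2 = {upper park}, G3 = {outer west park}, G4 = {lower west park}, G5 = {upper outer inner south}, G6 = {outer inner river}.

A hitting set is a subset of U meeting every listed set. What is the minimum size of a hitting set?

3

H = {outer, river, park} meets every set (each contains at least one member of H), and |H| = 3.
No choice of 2 items meets every set, so 3 is the minimum.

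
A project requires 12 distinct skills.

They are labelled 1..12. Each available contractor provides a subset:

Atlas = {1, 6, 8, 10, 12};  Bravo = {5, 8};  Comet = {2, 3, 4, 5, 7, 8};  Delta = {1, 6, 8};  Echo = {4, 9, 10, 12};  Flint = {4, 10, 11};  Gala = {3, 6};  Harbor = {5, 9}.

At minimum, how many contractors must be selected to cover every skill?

4

Take {Comet, Delta, Echo, Flint}. Their union is {1, 2, 3, 4, 5, 6, 7, 8, 9, 10, 11, 12}, which is all 12 skills.
No 3 of the 8 contractors cover everything (all 56 combinations miss at least one skill), so 4 is optimal.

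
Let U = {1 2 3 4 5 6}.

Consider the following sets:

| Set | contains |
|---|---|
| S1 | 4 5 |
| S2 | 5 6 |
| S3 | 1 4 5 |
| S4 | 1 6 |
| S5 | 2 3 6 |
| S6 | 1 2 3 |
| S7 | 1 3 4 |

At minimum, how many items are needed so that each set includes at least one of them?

H = {1, 5, 6} meets every set (each contains at least one member of H), and |H| = 3.
No choice of 2 items meets every set, so 3 is the minimum.

3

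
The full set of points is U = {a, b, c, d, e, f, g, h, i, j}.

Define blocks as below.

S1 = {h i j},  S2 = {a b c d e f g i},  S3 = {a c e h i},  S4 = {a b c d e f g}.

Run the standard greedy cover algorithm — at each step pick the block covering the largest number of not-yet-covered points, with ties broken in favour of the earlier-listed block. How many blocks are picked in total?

Greedy: pick S2 (covers 8 new) → pick S1 (covers 2 new). Total picks: 2.

2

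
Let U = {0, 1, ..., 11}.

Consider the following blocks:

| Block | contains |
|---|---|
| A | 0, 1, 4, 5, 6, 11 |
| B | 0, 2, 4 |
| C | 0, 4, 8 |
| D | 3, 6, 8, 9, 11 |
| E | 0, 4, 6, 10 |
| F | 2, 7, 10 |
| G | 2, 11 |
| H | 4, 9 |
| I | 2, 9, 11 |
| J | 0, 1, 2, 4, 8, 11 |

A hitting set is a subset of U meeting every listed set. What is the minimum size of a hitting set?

3

T = {4, 7, 11} meets every block (each contains at least one member of T), and |T| = 3.
No choice of 2 elements meets every block, so 3 is the minimum.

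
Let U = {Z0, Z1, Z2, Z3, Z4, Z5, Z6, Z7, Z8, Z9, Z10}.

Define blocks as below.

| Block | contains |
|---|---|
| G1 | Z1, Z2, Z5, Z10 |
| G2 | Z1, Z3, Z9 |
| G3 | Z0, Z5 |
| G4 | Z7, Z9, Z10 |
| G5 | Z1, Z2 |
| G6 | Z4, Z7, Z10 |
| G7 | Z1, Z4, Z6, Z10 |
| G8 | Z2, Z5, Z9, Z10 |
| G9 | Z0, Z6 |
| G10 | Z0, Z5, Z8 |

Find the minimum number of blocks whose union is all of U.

5

Take {G1, G2, G6, G7, G10}. Their union is {Z0, Z1, Z2, Z3, Z4, Z5, Z6, Z7, Z8, Z9, Z10}, which is all 11 items.
No 4 of the 10 blocks cover everything (all 210 combinations miss at least one item), so 5 is optimal.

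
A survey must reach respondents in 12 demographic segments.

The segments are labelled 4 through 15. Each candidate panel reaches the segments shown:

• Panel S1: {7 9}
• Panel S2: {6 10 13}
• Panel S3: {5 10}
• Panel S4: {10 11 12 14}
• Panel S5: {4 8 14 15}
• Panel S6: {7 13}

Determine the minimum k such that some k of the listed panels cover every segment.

Take {S1, S2, S3, S4, S5}. Their union is {4, 5, 6, 7, 8, 9, 10, 11, 12, 13, 14, 15}, which is all 12 segments.
No 4 of the 6 panels cover everything (all 15 combinations miss at least one segment), so 5 is optimal.

5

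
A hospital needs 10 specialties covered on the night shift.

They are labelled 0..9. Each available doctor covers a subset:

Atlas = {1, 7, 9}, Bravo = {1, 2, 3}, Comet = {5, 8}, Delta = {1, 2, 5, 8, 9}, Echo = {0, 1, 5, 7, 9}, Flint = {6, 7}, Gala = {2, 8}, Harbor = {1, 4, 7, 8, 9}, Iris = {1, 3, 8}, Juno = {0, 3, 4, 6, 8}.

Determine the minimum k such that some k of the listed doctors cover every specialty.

Delta and Flint and Juno together: Delta ∪ Flint ∪ Juno = {0, 1, 2, 3, 4, 5, 6, 7, 8, 9} — every specialty is covered.
No 2 of the 10 doctors cover everything (all 45 combinations miss at least one specialty), so 3 is optimal.

3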